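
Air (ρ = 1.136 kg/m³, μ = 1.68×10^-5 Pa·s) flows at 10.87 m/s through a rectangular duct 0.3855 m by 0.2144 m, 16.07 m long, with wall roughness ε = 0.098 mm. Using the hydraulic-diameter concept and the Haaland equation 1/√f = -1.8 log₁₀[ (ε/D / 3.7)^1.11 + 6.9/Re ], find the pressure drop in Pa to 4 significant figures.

Hydraulic diameter D_h = 4A/P = 4·(0.3855·0.2144)/(2·(0.3855+0.2144)) = 0.3306/1.2 = 0.2755 m.
Re = ρVD_h/μ = 1.136·10.87·0.2755/1.68e-05 = 2.025e+05.
ε/D_h = 9.8e-05/0.2755 = 0.000356; Haaland gives 1/√f = -1.8 log₁₀[3.47e-05+3.41e-05] = 7.492, so f = 0.01782.
ΔP = f(L/D_h)(ρV²/2) = 0.01782·16.07/0.2755·67.11 = 69.73 Pa.

ΔP ≈ 69.73 Pa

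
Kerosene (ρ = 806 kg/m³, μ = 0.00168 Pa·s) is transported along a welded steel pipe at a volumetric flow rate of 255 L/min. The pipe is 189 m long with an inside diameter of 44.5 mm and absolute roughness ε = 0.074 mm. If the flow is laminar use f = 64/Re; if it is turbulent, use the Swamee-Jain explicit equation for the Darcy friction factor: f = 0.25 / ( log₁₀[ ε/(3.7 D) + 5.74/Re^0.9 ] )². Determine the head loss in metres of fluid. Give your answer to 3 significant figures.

Q = 255 L/min = 255/60000 = 0.00425 m³/s.
Cross-sectional area A = πD²/4 = π(0.0445)²/4 = 0.001555 m²; mean velocity V = Q/A = 0.00425/0.001555 = 2.733 m/s.
Reynolds number Re = ρVD/μ = 806 · 2.733 · 0.0445 / 0.00168 = 5.834e+04.
Re > 4000 → turbulent. Relative roughness ε/D = 7.4e-05/0.0445 = 0.00166. Swamee-Jain: f = 0.25/(log₁₀[0.00166/3.7 + 5.74/5.834e+04^0.9])² = 0.25/(log₁₀[0.000449 + 0.000295])² = 0.25/(-3.128)² = 0.02555.
Darcy-Weisbach: ΔP = f(L/D)(ρV²/2) = 0.02555·(189/0.0445)·(806·2.733²/2) = 0.02555·4247·3009 = 3.265e+05 Pa.
Head loss h_f = ΔP/(ρg) = 3.265e+05/(806·9.81) = 41.3 m.

h_f ≈ 41.3 m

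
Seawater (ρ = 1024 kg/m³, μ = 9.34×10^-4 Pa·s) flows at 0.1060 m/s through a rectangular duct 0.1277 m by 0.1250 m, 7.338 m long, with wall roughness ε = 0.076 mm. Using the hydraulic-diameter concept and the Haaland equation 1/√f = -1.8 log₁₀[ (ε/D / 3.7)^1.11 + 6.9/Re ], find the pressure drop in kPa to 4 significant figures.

ΔP ≈ 0.009622 kPa

Hydraulic diameter D_h = 4A/P = 4·(0.1277·0.125)/(2·(0.1277+0.125)) = 0.06385/0.5054 = 0.1263 m.
Re = ρVD_h/μ = 1024·0.106·0.1263/0.000934 = 1.468e+04.
ε/D_h = 7.6e-05/0.1263 = 0.000602; Haaland gives 1/√f = -1.8 log₁₀[6.23e-05+0.00047] = 5.893, so f = 0.0288.
ΔP = f(L/D_h)(ρV²/2) = 0.0288·7.338/0.1263·5.753 = 9.622 Pa.
ΔP = 0.009622 kPa.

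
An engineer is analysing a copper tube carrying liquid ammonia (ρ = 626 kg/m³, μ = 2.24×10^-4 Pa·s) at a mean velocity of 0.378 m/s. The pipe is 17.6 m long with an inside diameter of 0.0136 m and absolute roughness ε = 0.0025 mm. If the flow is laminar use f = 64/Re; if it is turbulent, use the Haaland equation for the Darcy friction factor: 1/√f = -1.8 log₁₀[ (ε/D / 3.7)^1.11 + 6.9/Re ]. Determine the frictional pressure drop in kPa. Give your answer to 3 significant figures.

Reynolds number Re = ρVD/μ = 626 · 0.378 · 0.0136 / 0.000224 = 1.437e+04.
Re > 4000 → turbulent. Relative roughness ε/D = 2.5e-06/0.0136 = 0.000184. Haaland: 1/√f = -1.8 log₁₀[(0.000184/3.7)^1.11 + 6.9/1.437e+04] = -1.8 log₁₀[1.67e-05 + 0.00048] = 5.947, so f = 0.02828.
Darcy-Weisbach: ΔP = f(L/D)(ρV²/2) = 0.02828·(17.6/0.0136)·(626·0.378²/2) = 0.02828·1294·44.72 = 1637 Pa.
ΔP = 1637 Pa = 1.64 kPa.

ΔP ≈ 1.64 kPa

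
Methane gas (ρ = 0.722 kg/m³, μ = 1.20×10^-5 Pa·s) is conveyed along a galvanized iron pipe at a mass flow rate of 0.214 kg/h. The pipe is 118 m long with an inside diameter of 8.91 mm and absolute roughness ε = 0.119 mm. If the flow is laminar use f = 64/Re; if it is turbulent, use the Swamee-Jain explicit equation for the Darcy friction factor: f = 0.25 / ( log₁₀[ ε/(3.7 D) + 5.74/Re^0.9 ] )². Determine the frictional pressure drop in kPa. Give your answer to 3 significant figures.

ṁ = 0.214 kg/h = 0.214/3600 = 5.944e-05 kg/s.
A = πD²/4 = π(0.00891)²/4 = 6.235e-05 m²; mean velocity V = ṁ/(ρA) = 5.944e-05/(0.722 · 6.235e-05) = 1.32 m/s.
Reynolds number Re = ρVD/μ = 0.722 · 1.32 · 0.00891 / 1.2e-05 = 707.9.
Re < 2300 → laminar flow, so f = 64/Re = 64/707.9 = 0.09041 (the turbulent correlation is not needed).
Darcy-Weisbach: ΔP = f(L/D)(ρV²/2) = 0.09041·(118/0.00891)·(0.722·1.32²/2) = 0.09041·1.324e+04·0.6295 = 753.7 Pa.
ΔP = 753.7 Pa = 0.754 kPa.

ΔP ≈ 0.754 kPa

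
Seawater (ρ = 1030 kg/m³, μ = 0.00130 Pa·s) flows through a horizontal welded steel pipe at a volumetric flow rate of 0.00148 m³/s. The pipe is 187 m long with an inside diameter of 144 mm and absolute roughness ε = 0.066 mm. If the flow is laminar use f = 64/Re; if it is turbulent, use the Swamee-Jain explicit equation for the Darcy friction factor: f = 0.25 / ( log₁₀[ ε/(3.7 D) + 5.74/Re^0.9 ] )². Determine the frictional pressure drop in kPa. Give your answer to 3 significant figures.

Cross-sectional area A = πD²/4 = π(0.144)²/4 = 0.01629 m²; mean velocity V = Q/A = 0.00148/0.01629 = 0.09088 m/s.
Reynolds number Re = ρVD/μ = 1030 · 0.09088 · 0.144 / 0.0013 = 1.037e+04.
Re > 4000 → turbulent. Relative roughness ε/D = 6.6e-05/0.144 = 0.000458. Swamee-Jain: f = 0.25/(log₁₀[0.000458/3.7 + 5.74/1.037e+04^0.9])² = 0.25/(log₁₀[0.000124 + 0.0014])² = 0.25/(-2.818)² = 0.03148.
Darcy-Weisbach: ΔP = f(L/D)(ρV²/2) = 0.03148·(187/0.144)·(1030·0.09088²/2) = 0.03148·1299·4.253 = 173.8 Pa.
ΔP = 173.8 Pa = 0.174 kPa.

ΔP ≈ 0.174 kPa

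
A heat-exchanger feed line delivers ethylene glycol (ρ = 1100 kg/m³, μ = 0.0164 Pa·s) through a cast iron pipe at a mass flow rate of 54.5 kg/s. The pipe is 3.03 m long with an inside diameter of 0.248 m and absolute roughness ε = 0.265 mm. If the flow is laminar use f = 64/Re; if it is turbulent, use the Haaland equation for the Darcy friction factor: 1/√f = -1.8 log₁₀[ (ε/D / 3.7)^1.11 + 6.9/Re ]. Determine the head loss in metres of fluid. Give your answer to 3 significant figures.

h_f ≈ 0.0188 m

A = πD²/4 = π(0.248)²/4 = 0.04831 m²; mean velocity V = ṁ/(ρA) = 54.5/(1100 · 0.04831) = 1.026 m/s.
Reynolds number Re = ρVD/μ = 1100 · 1.026 · 0.248 / 0.0164 = 1.706e+04.
Re > 4000 → turbulent. Relative roughness ε/D = 0.000265/0.248 = 0.00107. Haaland: 1/√f = -1.8 log₁₀[(0.00107/3.7)^1.11 + 6.9/1.706e+04] = -1.8 log₁₀[0.000118 + 0.000404] = 5.908, so f = 0.02865.
Darcy-Weisbach: ΔP = f(L/D)(ρV²/2) = 0.02865·(3.03/0.248)·(1100·1.026²/2) = 0.02865·12.22·578.6 = 202.5 Pa.
Head loss h_f = ΔP/(ρg) = 202.5/(1100·9.81) = 0.0188 m.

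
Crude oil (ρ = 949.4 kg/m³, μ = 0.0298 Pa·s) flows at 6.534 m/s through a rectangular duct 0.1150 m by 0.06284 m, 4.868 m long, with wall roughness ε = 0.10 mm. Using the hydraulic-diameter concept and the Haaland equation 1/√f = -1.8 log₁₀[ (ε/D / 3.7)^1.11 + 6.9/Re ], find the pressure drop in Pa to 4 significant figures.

ΔP ≈ 35190 Pa

Hydraulic diameter D_h = 4A/P = 4·(0.115·0.06284)/(2·(0.115+0.06284)) = 0.02891/0.3557 = 0.08127 m.
Re = ρVD_h/μ = 949.4·6.534·0.08127/0.0298 = 1.692e+04.
ε/D_h = 0.0001/0.08127 = 0.00123; Haaland gives 1/√f = -1.8 log₁₀[0.000138+0.000408] = 5.874, so f = 0.02899.
ΔP = f(L/D_h)(ρV²/2) = 0.02899·4.868/0.08127·2.027e+04 = 3.519e+04 Pa.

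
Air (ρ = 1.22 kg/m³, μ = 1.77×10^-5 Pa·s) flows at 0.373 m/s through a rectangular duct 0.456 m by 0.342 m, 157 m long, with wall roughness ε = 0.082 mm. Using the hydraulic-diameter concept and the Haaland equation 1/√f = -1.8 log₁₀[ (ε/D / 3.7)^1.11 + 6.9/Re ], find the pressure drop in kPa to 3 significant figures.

ΔP ≈ 0.00106 kPa

Hydraulic diameter D_h = 4A/P = 4·(0.456·0.342)/(2·(0.456+0.342)) = 0.6238/1.596 = 0.3909 m.
Re = ρVD_h/μ = 1.22·0.373·0.3909/1.77e-05 = 1.005e+04.
ε/D_h = 8.2e-05/0.3909 = 0.00021; Haaland gives 1/√f = -1.8 log₁₀[1.93e-05+0.000687] = 5.672, so f = 0.03108.
ΔP = f(L/D_h)(ρV²/2) = 0.03108·157/0.3909·0.08487 = 1.06 Pa.
ΔP = 0.00106 kPa.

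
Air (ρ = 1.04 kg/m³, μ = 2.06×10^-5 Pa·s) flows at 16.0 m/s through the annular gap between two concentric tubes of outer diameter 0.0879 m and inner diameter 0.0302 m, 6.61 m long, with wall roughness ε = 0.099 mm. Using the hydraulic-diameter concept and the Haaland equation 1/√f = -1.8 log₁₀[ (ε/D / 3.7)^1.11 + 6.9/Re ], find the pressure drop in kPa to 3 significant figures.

Hydraulic diameter D_h = 4A/P = D_o - D_i = 0.0879 - 0.0302 = 0.0577 m.
Re = ρVD_h/μ = 1.04·16·0.0577/2.06e-05 = 4.661e+04.
ε/D_h = 9.9e-05/0.0577 = 0.00172; Haaland gives 1/√f = -1.8 log₁₀[0.000199+0.000148] = 6.227, so f = 0.02579.
ΔP = f(L/D_h)(ρV²/2) = 0.02579·6.61/0.0577·133.1 = 393.3 Pa.
ΔP = 0.393 kPa.

ΔP ≈ 0.393 kPa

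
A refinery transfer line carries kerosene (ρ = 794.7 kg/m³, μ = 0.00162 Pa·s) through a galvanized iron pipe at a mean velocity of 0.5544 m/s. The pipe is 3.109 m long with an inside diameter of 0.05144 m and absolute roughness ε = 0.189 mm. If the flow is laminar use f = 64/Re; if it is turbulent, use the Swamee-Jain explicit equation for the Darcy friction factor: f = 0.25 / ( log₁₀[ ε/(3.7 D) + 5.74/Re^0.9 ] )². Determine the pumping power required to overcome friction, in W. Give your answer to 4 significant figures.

Reynolds number Re = ρVD/μ = 794.7 · 0.5544 · 0.05144 / 0.00162 = 1.399e+04.
Re > 4000 → turbulent. Relative roughness ε/D = 0.000189/0.05144 = 0.00367. Swamee-Jain: f = 0.25/(log₁₀[0.00367/3.7 + 5.74/1.399e+04^0.9])² = 0.25/(log₁₀[0.000993 + 0.00107])² = 0.25/(-2.686)² = 0.03464.
Darcy-Weisbach: ΔP = f(L/D)(ρV²/2) = 0.03464·(3.109/0.05144)·(794.7·0.5544²/2) = 0.03464·60.44·122.1 = 255.7 Pa.
Q = V·A = 0.5544·0.002078 = 0.001152 m³/s.
Pumping power P = QΔP = 0.001152·255.7 = 0.29462 W = 0.2946 W.

P ≈ 0.2946 W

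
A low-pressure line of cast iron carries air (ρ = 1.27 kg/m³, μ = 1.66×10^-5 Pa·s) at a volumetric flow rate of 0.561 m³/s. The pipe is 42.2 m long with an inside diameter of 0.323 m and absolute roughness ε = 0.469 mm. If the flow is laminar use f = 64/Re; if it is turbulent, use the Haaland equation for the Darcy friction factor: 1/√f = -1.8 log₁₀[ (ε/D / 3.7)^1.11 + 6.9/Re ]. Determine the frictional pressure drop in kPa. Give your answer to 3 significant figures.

Cross-sectional area A = πD²/4 = π(0.323)²/4 = 0.08194 m²; mean velocity V = Q/A = 0.561/0.08194 = 6.846 m/s.
Reynolds number Re = ρVD/μ = 1.27 · 6.846 · 0.323 / 1.66e-05 = 1.692e+05.
Re > 4000 → turbulent. Relative roughness ε/D = 0.000469/0.323 = 0.00145. Haaland: 1/√f = -1.8 log₁₀[(0.00145/3.7)^1.11 + 6.9/1.692e+05] = -1.8 log₁₀[0.000166 + 4.08e-05] = 6.634, so f = 0.02273.
Darcy-Weisbach: ΔP = f(L/D)(ρV²/2) = 0.02273·(42.2/0.323)·(1.27·6.846²/2) = 0.02273·130.7·29.77 = 88.37 Pa.
ΔP = 88.37 Pa = 0.0884 kPa.

ΔP ≈ 0.0884 kPa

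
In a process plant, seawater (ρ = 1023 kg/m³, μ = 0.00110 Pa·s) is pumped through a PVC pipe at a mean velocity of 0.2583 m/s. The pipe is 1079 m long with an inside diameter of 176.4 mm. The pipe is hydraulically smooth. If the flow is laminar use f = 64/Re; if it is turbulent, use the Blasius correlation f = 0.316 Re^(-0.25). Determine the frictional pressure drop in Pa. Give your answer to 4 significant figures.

Reynolds number Re = ρVD/μ = 1023 · 0.2583 · 0.1764 / 0.0011 = 4.237e+04.
Re > 4000 → turbulent. Smooth-pipe (Blasius): f = 0.316 Re^(-0.25) = 0.316/(4.237e+04)^0.25 = 0.02202.
Darcy-Weisbach: ΔP = f(L/D)(ρV²/2) = 0.02202·(1079/0.1764)·(1023·0.2583²/2) = 0.02202·6117·34.13 = 4598 Pa.

ΔP ≈ 4598 Pa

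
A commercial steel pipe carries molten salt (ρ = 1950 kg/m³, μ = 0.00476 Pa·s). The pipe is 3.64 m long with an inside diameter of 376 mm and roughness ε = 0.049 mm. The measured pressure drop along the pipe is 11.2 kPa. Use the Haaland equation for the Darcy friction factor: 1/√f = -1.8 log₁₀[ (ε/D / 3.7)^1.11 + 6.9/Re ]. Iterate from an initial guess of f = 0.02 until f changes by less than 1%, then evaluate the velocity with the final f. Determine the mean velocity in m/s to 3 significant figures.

Rearranging Darcy-Weisbach: V = √(2·ΔP·D/(f·L·ρ)). With ε/D = 4.9e-05/0.376 = 0.00013, iterate starting from f = 0.02:
  f = 0.02 → V = √(2·1.12e+04·0.376/(0.02·3.64·1950)) = 7.703 m/s; Re = ρVD/μ = 1.186e+06; f → 0.0136
  f = 0.0136 → V = 9.341 m/s; Re = 1.439e+06; f → 0.01345
  f = 0.01345 → V = 9.393 m/s; Re = 1.447e+06; f → 0.01344
Converged (Δf/f < 1%). With the final f = 0.01344: V = √(2·1.12e+04·0.376/(0.01344·3.64·1950)) = 9.395 m/s.

V ≈ 9.39 m/s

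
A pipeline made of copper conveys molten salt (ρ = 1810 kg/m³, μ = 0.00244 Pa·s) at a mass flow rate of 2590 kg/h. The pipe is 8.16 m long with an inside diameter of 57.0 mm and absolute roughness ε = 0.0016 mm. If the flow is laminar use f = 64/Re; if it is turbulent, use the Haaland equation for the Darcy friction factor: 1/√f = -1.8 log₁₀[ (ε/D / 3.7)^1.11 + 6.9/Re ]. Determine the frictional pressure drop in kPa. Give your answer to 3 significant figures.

ṁ = 2590 kg/h = 2590/3600 = 0.7194 kg/s.
A = πD²/4 = π(0.057)²/4 = 0.002552 m²; mean velocity V = ṁ/(ρA) = 0.7194/(1810 · 0.002552) = 0.1558 m/s.
Reynolds number Re = ρVD/μ = 1810 · 0.1558 · 0.057 / 0.00244 = 6586.
Re > 4000 → turbulent. Relative roughness ε/D = 1.6e-06/0.057 = 2.81e-05. Haaland: 1/√f = -1.8 log₁₀[(2.81e-05/3.7)^1.11 + 6.9/6586] = -1.8 log₁₀[2.07e-06 + 0.00105] = 5.362, so f = 0.03478.
Darcy-Weisbach: ΔP = f(L/D)(ρV²/2) = 0.03478·(8.16/0.057)·(1810·0.1558²/2) = 0.03478·143.2·21.96 = 109.3 Pa.
ΔP = 109.3 Pa = 0.109 kPa.

ΔP ≈ 0.109 kPa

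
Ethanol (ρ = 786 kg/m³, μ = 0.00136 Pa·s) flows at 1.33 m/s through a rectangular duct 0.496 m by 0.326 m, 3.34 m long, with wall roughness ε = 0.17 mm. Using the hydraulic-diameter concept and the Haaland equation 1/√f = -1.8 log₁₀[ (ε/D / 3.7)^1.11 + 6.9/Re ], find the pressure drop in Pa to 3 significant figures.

ΔP ≈ 104 Pa

Hydraulic diameter D_h = 4A/P = 4·(0.496·0.326)/(2·(0.496+0.326)) = 0.6468/1.644 = 0.3934 m.
Re = ρVD_h/μ = 786·1.33·0.3934/0.00136 = 3.024e+05.
ε/D_h = 0.00017/0.3934 = 0.000432; Haaland gives 1/√f = -1.8 log₁₀[4.31e-05+2.28e-05] = 7.525, so f = 0.01766.
ΔP = f(L/D_h)(ρV²/2) = 0.01766·3.34/0.3934·695.2 = 104.2 Pa.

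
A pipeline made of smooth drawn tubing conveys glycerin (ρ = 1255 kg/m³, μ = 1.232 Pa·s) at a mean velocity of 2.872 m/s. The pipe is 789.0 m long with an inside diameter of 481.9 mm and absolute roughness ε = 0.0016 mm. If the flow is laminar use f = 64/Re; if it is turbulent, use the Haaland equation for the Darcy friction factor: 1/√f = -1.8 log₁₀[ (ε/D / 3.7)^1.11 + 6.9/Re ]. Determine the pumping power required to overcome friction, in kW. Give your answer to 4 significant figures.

Reynolds number Re = ρVD/μ = 1255 · 2.872 · 0.4819 / 1.23 = 1410.
Re < 2300 → laminar flow, so f = 64/Re = 64/1410 = 0.04539 (the turbulent correlation is not needed).
Darcy-Weisbach: ΔP = f(L/D)(ρV²/2) = 0.04539·(789/0.4819)·(1255·2.872²/2) = 0.04539·1637·5176 = 3.847e+05 Pa.
Q = V·A = 2.872·0.1824 = 0.5238 m³/s.
Pumping power P = QΔP = 0.5238·3.847e+05 = 201510 W = 201.5 kW.

P ≈ 201.5 kW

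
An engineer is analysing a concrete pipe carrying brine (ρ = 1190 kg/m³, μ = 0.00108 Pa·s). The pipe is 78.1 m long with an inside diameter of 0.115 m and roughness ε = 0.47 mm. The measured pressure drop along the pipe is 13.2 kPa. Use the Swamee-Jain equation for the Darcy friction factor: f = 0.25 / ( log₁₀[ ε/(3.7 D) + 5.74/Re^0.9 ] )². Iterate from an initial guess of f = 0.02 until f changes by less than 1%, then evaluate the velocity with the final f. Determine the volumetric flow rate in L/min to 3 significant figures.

Q ≈ 654 L/min

Rearranging Darcy-Weisbach: V = √(2·ΔP·D/(f·L·ρ)). With ε/D = 0.00047/0.115 = 0.00409, iterate starting from f = 0.02:
  f = 0.02 → V = √(2·1.32e+04·0.115/(0.02·78.1·1190)) = 1.278 m/s; Re = ρVD/μ = 1.619e+05; f → 0.02946
  f = 0.02946 → V = 1.053 m/s; Re = 1.334e+05; f → 0.02962
Converged (Δf/f < 1%). With the final f = 0.02962: V = √(2·1.32e+04·0.115/(0.02962·78.1·1190)) = 1.05 m/s.
Q = V·A = 1.05·(π/4·0.115²) = 0.01091 m³/s = 654 L/min.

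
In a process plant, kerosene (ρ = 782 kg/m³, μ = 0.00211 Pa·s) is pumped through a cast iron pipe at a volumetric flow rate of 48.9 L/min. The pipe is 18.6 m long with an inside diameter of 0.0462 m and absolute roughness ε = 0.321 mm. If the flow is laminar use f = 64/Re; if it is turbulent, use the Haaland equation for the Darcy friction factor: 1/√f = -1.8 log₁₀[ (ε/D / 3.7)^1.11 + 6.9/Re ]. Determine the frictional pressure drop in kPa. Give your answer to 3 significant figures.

Q = 48.9 L/min = 48.9/60000 = 0.000815 m³/s.
Cross-sectional area A = πD²/4 = π(0.0462)²/4 = 0.001676 m²; mean velocity V = Q/A = 0.000815/0.001676 = 0.4862 m/s.
Reynolds number Re = ρVD/μ = 782 · 0.4862 · 0.0462 / 0.00211 = 8324.
Re > 4000 → turbulent. Relative roughness ε/D = 0.000321/0.0462 = 0.00695. Haaland: 1/√f = -1.8 log₁₀[(0.00695/3.7)^1.11 + 6.9/8324] = -1.8 log₁₀[0.000941 + 0.000829] = 4.954, so f = 0.04075.
Darcy-Weisbach: ΔP = f(L/D)(ρV²/2) = 0.04075·(18.6/0.0462)·(782·0.4862²/2) = 0.04075·402.6·92.42 = 1516 Pa.
ΔP = 1516 Pa = 1.52 kPa.

ΔP ≈ 1.52 kPa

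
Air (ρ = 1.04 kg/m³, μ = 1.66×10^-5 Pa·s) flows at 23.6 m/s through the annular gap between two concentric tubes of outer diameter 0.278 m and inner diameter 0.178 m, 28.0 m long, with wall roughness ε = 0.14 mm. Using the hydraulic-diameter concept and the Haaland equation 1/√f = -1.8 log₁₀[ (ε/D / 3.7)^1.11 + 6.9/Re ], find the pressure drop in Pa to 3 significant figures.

ΔP ≈ 1840 Pa

Hydraulic diameter D_h = 4A/P = D_o - D_i = 0.278 - 0.178 = 0.1 m.
Re = ρVD_h/μ = 1.04·23.6·0.1/1.66e-05 = 1.479e+05.
ε/D_h = 0.00014/0.1 = 0.0014; Haaland gives 1/√f = -1.8 log₁₀[0.000159+4.67e-05] = 6.636, so f = 0.02271.
ΔP = f(L/D_h)(ρV²/2) = 0.02271·28/0.1·289.6 = 1841 Pa.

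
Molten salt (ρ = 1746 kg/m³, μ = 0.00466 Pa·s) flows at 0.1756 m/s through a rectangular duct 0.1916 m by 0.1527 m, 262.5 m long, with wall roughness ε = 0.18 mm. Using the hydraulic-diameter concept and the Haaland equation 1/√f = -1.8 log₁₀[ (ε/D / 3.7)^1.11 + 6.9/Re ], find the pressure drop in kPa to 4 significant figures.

ΔP ≈ 1.306 kPa

Hydraulic diameter D_h = 4A/P = 4·(0.1916·0.1527)/(2·(0.1916+0.1527)) = 0.117/0.6886 = 0.17 m.
Re = ρVD_h/μ = 1746·0.1756·0.17/0.00466 = 1.118e+04.
ε/D_h = 0.00018/0.17 = 0.00106; Haaland gives 1/√f = -1.8 log₁₀[0.000117+0.000617] = 5.642, so f = 0.03141.
ΔP = f(L/D_h)(ρV²/2) = 0.03141·262.5/0.17·26.92 = 1306 Pa.
ΔP = 1.306 kPa.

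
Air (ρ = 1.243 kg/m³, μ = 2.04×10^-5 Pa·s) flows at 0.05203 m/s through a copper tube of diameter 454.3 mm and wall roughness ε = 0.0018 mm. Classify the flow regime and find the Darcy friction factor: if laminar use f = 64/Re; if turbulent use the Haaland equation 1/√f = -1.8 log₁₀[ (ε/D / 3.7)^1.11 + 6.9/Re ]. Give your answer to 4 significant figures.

Re = ρVD/μ = 1.243·0.05203·0.4543/2.04e-05 = 1440.
Re < 2300 → laminar, so f = 64/Re = 0.04444 (roughness is irrelevant in laminar flow).

f ≈ 0.04444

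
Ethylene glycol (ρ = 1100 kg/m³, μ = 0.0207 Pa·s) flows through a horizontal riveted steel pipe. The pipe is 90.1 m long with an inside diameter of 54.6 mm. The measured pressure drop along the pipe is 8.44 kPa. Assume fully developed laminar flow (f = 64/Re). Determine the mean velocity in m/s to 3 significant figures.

V ≈ 0.422 m/s

For laminar flow, f = 64/Re with Re = ρVD/μ, so Darcy-Weisbach reduces to ΔP = 32μLV/D². Solving for V: V = ΔP·D²/(32μL) = 8440·(0.0546)²/(32·0.0207·90.1) = 0.4216 m/s.
Check: Re = ρVD/μ = 1100·0.4216·0.0546/0.0207 = 1223 < 2300, so the laminar assumption holds.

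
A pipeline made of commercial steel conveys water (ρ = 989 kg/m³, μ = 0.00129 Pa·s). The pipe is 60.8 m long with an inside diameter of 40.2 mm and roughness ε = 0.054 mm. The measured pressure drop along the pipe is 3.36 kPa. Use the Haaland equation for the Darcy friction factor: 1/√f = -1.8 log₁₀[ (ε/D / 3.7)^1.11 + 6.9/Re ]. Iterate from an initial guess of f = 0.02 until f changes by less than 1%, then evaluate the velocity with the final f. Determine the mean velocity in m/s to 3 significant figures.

Rearranging Darcy-Weisbach: V = √(2·ΔP·D/(f·L·ρ)). With ε/D = 5.4e-05/0.0402 = 0.00134, iterate starting from f = 0.02:
  f = 0.02 → V = √(2·3360·0.0402/(0.02·60.8·989)) = 0.474 m/s; Re = ρVD/μ = 1.461e+04; f → 0.03005
  f = 0.03005 → V = 0.3866 m/s; Re = 1.192e+04; f → 0.03138
  f = 0.03138 → V = 0.3784 m/s; Re = 1.166e+04; f → 0.03153
Converged (Δf/f < 1%). With the final f = 0.03153: V = √(2·3360·0.0402/(0.03153·60.8·989)) = 0.3775 m/s.

V ≈ 0.377 m/s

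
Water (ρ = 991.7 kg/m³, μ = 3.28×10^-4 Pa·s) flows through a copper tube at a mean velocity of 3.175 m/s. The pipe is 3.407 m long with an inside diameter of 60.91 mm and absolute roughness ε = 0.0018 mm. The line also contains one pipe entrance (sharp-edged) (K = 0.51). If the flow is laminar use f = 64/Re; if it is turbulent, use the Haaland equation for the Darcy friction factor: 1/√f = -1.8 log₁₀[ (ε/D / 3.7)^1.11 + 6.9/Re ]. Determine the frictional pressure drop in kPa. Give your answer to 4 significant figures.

Reynolds number Re = ρVD/μ = 991.7 · 3.175 · 0.06091 / 0.000328 = 5.847e+05.
Re > 4000 → turbulent. Relative roughness ε/D = 1.8e-06/0.06091 = 2.96e-05. Haaland: 1/√f = -1.8 log₁₀[(2.96e-05/3.7)^1.11 + 6.9/5.847e+05] = -1.8 log₁₀[2.2e-06 + 1.18e-05] = 8.737, so f = 0.0131.
Total minor-loss coefficient ΣK = 1·0.51 = 0.51.
ΔP = [f·L/D + ΣK]·(ρV²/2) = [0.0131·3.407/0.06091 + 0.51]·(991.7·3.175²/2) = [0.7327 + 0.51]·4998 = 6212 Pa.
ΔP = 6212 Pa = 6.212 kPa.

ΔP ≈ 6.212 kPa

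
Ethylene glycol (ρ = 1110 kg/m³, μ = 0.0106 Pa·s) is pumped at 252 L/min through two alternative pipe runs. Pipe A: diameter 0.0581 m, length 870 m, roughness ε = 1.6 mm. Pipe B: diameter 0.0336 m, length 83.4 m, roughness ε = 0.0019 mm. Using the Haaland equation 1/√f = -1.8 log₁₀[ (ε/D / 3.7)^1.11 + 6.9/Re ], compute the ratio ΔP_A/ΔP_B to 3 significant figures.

Pipe A: V = Q/A = 0.0042/0.002651 = 1.584 m/s; Re = 9638; ε/D = 0.0275; Haaland → f = 0.05854; ΔP_A = f(L/D)(ρV²/2) = 1.221e+06 Pa.
Pipe B: V = Q/A = 0.0042/0.0008867 = 4.737 m/s; Re = 1.667e+04; ε/D = 5.65e-05; Haaland → f = 0.02704; ΔP_B = f(L/D)(ρV²/2) = 8.359e+05 Pa.
ΔP_A/ΔP_B = 1.221e+06/8.359e+05 = 1.46.

ΔP_A/ΔP_B ≈ 1.46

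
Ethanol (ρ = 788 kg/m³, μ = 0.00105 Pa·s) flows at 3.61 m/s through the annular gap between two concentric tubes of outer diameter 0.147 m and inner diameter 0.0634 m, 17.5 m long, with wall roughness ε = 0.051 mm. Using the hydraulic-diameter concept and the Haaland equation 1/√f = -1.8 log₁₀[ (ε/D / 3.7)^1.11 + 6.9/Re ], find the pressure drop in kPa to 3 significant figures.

ΔP ≈ 20.4 kPa

Hydraulic diameter D_h = 4A/P = D_o - D_i = 0.147 - 0.0634 = 0.0836 m.
Re = ρVD_h/μ = 788·3.61·0.0836/0.00105 = 2.265e+05.
ε/D_h = 5.1e-05/0.0836 = 0.00061; Haaland gives 1/√f = -1.8 log₁₀[6.32e-05+3.05e-05] = 7.251, so f = 0.01902.
ΔP = f(L/D_h)(ρV²/2) = 0.01902·17.5/0.0836·5135 = 2.044e+04 Pa.
ΔP = 20.4 kPa.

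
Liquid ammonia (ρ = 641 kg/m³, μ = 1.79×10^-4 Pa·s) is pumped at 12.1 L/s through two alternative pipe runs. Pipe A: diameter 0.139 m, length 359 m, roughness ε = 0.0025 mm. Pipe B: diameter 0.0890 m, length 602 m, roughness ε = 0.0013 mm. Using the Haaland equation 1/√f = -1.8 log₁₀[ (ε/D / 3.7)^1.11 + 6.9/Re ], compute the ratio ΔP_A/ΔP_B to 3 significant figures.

ΔP_A/ΔP_B ≈ 0.0693

Pipe A: V = Q/A = 0.0121/0.01517 = 0.7974 m/s; Re = 3.969e+05; ε/D = 1.8e-05; Haaland → f = 0.0138; ΔP_A = f(L/D)(ρV²/2) = 7263 Pa.
Pipe B: V = Q/A = 0.0121/0.006221 = 1.945 m/s; Re = 6.199e+05; ε/D = 1.46e-05; Haaland → f = 0.01277; ΔP_B = f(L/D)(ρV²/2) = 1.047e+05 Pa.
ΔP_A/ΔP_B = 7263/1.047e+05 = 0.0693.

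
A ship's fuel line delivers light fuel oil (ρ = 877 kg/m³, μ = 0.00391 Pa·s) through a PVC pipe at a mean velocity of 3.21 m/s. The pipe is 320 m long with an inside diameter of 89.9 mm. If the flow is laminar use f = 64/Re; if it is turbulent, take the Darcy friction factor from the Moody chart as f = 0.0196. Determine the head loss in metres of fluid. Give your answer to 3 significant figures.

h_f ≈ 36.6 m

Reynolds number Re = ρVD/μ = 877 · 3.21 · 0.0899 / 0.00391 = 6.473e+04.
Re > 4000 → turbulent; use the Moody-chart value f = 0.0196.
Darcy-Weisbach: ΔP = f(L/D)(ρV²/2) = 0.0196·(320/0.0899)·(877·3.21²/2) = 0.0196·3560·4518 = 3.152e+05 Pa.
Head loss h_f = ΔP/(ρg) = 3.152e+05/(877·9.81) = 36.6 m.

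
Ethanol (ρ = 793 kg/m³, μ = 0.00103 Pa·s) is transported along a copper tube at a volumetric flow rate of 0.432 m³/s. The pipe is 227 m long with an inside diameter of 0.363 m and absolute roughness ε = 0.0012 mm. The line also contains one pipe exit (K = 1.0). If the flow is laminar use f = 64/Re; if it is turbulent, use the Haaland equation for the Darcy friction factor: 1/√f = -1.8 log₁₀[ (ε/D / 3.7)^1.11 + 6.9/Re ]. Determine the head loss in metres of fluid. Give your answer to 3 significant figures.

Cross-sectional area A = πD²/4 = π(0.363)²/4 = 0.1035 m²; mean velocity V = Q/A = 0.432/0.1035 = 4.174 m/s.
Reynolds number Re = ρVD/μ = 793 · 4.174 · 0.363 / 0.00103 = 1.167e+06.
Re > 4000 → turbulent. Relative roughness ε/D = 1.2e-06/0.363 = 3.31e-06. Haaland: 1/√f = -1.8 log₁₀[(3.31e-06/3.7)^1.11 + 6.9/1.167e+06] = -1.8 log₁₀[1.93e-07 + 5.91e-06] = 9.385, so f = 0.01135.
Total minor-loss coefficient ΣK = 1·1 = 1.
ΔP = [f·L/D + ΣK]·(ρV²/2) = [0.01135·227/0.363 + 1]·(793·4.174²/2) = [7.099 + 1]·6909 = 5.596e+04 Pa.
Head loss h_f = ΔP/(ρg) = 5.596e+04/(793·9.81) = 7.19 m.

h_f ≈ 7.19 m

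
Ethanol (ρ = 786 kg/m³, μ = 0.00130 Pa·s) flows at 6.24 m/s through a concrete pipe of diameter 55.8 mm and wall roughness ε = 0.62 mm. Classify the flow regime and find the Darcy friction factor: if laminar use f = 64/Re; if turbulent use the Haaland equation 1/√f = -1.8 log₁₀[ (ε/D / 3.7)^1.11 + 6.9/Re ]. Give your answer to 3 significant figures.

Re = ρVD/μ = 786·6.24·0.0558/0.0013 = 2.105e+05.
Re > 4000 → turbulent. ε/D = 0.00062/0.0558 = 0.0111; Haaland: 1/√f = -1.8 log₁₀[0.00159 + 3.28e-05] = 5.024, so f = 0.03962.

f ≈ 0.0396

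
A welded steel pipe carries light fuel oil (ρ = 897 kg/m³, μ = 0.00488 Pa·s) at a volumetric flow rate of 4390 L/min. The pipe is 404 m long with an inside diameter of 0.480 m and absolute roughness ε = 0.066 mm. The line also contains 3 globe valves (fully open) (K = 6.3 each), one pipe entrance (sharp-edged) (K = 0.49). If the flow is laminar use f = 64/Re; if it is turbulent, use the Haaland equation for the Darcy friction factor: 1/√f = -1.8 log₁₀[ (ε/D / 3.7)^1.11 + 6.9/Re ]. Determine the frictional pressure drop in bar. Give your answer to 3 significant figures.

Q = 4390 L/min = 4390/60000 = 0.07317 m³/s.
Cross-sectional area A = πD²/4 = π(0.48)²/4 = 0.181 m²; mean velocity V = Q/A = 0.07317/0.181 = 0.4043 m/s.
Reynolds number Re = ρVD/μ = 897 · 0.4043 · 0.48 / 0.00488 = 3.567e+04.
Re > 4000 → turbulent. Relative roughness ε/D = 6.6e-05/0.48 = 0.000138. Haaland: 1/√f = -1.8 log₁₀[(0.000138/3.7)^1.11 + 6.9/3.567e+04] = -1.8 log₁₀[1.21e-05 + 0.000193] = 6.637, so f = 0.0227.
Total minor-loss coefficient ΣK = 3·6.3 + 1·0.49 = 19.4.
ΔP = [f·L/D + ΣK]·(ρV²/2) = [0.0227·404/0.48 + 19.4]·(897·0.4043²/2) = [19.11 + 19.4]·73.32 = 2823 Pa.
ΔP = 2823 Pa = 0.0282 bar.

ΔP ≈ 0.0282 bar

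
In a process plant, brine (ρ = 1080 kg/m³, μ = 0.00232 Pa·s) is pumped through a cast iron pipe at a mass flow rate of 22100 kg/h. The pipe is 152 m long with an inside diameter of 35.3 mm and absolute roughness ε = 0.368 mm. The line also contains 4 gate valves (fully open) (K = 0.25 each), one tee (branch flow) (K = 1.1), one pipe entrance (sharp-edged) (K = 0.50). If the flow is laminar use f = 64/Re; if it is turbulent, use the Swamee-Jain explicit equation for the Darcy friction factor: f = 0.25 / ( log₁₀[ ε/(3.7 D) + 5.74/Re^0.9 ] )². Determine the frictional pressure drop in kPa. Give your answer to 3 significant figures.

ṁ = 22100 kg/h = 22100/3600 = 6.139 kg/s.
A = πD²/4 = π(0.0353)²/4 = 0.0009787 m²; mean velocity V = ṁ/(ρA) = 6.139/(1080 · 0.0009787) = 5.808 m/s.
Reynolds number Re = ρVD/μ = 1080 · 5.808 · 0.0353 / 0.00232 = 9.544e+04.
Re > 4000 → turbulent. Relative roughness ε/D = 0.000368/0.0353 = 0.0104. Swamee-Jain: f = 0.25/(log₁₀[0.0104/3.7 + 5.74/9.544e+04^0.9])² = 0.25/(log₁₀[0.00282 + 0.000189])² = 0.25/(-2.522)² = 0.03931.
Total minor-loss coefficient ΣK = 4·0.25 + 1·1.1 + 1·0.5 = 2.6.
ΔP = [f·L/D + ΣK]·(ρV²/2) = [0.03931·152/0.0353 + 2.6]·(1080·5.808²/2) = [169.3 + 2.6]·1.822e+04 = 3.131e+06 Pa.
ΔP = 3.131e+06 Pa = 3130 kPa.

ΔP ≈ 3130 kPa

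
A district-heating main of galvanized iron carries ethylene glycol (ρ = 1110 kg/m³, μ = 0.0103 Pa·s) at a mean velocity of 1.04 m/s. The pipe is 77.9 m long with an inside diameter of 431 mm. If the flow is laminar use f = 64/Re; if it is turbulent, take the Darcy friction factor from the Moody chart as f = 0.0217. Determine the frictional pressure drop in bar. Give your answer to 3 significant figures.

ΔP ≈ 0.0235 bar

Reynolds number Re = ρVD/μ = 1110 · 1.04 · 0.431 / 0.0103 = 4.831e+04.
Re > 4000 → turbulent; use the Moody-chart value f = 0.0217.
Darcy-Weisbach: ΔP = f(L/D)(ρV²/2) = 0.0217·(77.9/0.431)·(1110·1.04²/2) = 0.0217·180.7·600.3 = 2354 Pa.
ΔP = 2354 Pa = 0.0235 bar.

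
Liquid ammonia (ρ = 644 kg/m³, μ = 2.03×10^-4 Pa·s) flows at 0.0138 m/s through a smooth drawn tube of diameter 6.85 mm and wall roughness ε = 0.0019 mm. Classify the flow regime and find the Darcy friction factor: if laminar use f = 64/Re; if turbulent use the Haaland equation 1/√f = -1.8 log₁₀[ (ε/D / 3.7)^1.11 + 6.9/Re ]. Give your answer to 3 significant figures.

f ≈ 0.213

Re = ρVD/μ = 644·0.0138·0.00685/0.000203 = 299.9.
Re < 2300 → laminar, so f = 64/Re = 0.2134 (roughness is irrelevant in laminar flow).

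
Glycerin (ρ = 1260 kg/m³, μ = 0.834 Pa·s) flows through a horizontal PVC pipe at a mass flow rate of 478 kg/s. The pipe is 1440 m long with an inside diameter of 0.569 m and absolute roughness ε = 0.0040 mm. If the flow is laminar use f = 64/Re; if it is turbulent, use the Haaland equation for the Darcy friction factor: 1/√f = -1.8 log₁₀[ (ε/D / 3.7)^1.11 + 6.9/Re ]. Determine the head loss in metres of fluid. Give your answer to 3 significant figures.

h_f ≈ 14.3 m

A = πD²/4 = π(0.569)²/4 = 0.2543 m²; mean velocity V = ṁ/(ρA) = 478/(1260 · 0.2543) = 1.492 m/s.
Reynolds number Re = ρVD/μ = 1260 · 1.492 · 0.569 / 0.834 = 1283.
Re < 2300 → laminar flow, so f = 64/Re = 64/1283 = 0.0499 (the turbulent correlation is not needed).
Darcy-Weisbach: ΔP = f(L/D)(ρV²/2) = 0.0499·(1440/0.569)·(1260·1.492²/2) = 0.0499·2531·1402 = 1.771e+05 Pa.
Head loss h_f = ΔP/(ρg) = 1.771e+05/(1260·9.81) = 14.3 m.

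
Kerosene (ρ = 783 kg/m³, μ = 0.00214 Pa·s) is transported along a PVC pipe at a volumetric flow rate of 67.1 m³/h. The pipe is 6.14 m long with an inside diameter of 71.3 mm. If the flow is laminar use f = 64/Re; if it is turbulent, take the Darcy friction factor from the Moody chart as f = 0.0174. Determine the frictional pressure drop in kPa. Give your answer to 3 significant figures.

Q = 67.1 m³/h = 67.1/3600 = 0.01864 m³/s.
Cross-sectional area A = πD²/4 = π(0.0713)²/4 = 0.003993 m²; mean velocity V = Q/A = 0.01864/0.003993 = 4.668 m/s.
Reynolds number Re = ρVD/μ = 783 · 4.668 · 0.0713 / 0.00214 = 1.218e+05.
Re > 4000 → turbulent; use the Moody-chart value f = 0.0174.
Darcy-Weisbach: ΔP = f(L/D)(ρV²/2) = 0.0174·(6.14/0.0713)·(783·4.668²/2) = 0.0174·86.12·8532 = 1.278e+04 Pa.
ΔP = 1.278e+04 Pa = 12.8 kPa.

ΔP ≈ 12.8 kPa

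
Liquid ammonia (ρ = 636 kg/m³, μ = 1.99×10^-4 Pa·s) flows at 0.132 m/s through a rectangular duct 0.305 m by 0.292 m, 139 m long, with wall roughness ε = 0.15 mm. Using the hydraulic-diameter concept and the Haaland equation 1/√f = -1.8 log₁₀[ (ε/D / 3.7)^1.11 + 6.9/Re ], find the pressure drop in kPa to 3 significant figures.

Hydraulic diameter D_h = 4A/P = 4·(0.305·0.292)/(2·(0.305+0.292)) = 0.3562/1.194 = 0.2984 m.
Re = ρVD_h/μ = 636·0.132·0.2984/0.000199 = 1.259e+05.
ε/D_h = 0.00015/0.2984 = 0.000503; Haaland gives 1/√f = -1.8 log₁₀[5.1e-05+5.48e-05] = 7.156, so f = 0.01953.
ΔP = f(L/D_h)(ρV²/2) = 0.01953·139/0.2984·5.541 = 50.42 Pa.
ΔP = 0.0504 kPa.

ΔP ≈ 0.0504 kPa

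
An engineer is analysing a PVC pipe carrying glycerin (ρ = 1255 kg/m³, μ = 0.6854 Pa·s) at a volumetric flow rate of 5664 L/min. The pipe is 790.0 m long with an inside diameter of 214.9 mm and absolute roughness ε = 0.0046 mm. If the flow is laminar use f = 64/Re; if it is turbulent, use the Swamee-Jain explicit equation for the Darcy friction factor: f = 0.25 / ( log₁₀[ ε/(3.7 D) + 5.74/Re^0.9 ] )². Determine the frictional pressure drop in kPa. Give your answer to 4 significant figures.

Q = 5664 L/min = 5664/60000 = 0.0944 m³/s.
Cross-sectional area A = πD²/4 = π(0.2149)²/4 = 0.03627 m²; mean velocity V = Q/A = 0.0944/0.03627 = 2.603 m/s.
Reynolds number Re = ρVD/μ = 1255 · 2.603 · 0.2149 / 0.685 = 1024.
Re < 2300 → laminar flow, so f = 64/Re = 64/1024 = 0.06249 (the turbulent correlation is not needed).
Darcy-Weisbach: ΔP = f(L/D)(ρV²/2) = 0.06249·(790/0.2149)·(1255·2.603²/2) = 0.06249·3676·4250 = 9.765e+05 Pa.
ΔP = 9.765e+05 Pa = 976.5 kPa.

ΔP ≈ 976.5 kPa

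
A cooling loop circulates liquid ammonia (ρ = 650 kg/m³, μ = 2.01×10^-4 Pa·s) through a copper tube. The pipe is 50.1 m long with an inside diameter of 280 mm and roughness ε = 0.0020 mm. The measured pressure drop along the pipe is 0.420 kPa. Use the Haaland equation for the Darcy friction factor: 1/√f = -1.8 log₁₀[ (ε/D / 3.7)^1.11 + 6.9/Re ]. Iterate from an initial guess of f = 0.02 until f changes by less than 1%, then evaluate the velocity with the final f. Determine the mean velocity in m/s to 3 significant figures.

V ≈ 0.762 m/s

Rearranging Darcy-Weisbach: V = √(2·ΔP·D/(f·L·ρ)). With ε/D = 2e-06/0.28 = 7.14e-06, iterate starting from f = 0.02:
  f = 0.02 → V = √(2·420·0.28/(0.02·50.1·650)) = 0.6009 m/s; Re = ρVD/μ = 5.441e+05; f → 0.01295
  f = 0.01295 → V = 0.7468 m/s; Re = 6.762e+05; f → 0.01248
  f = 0.01248 → V = 0.7606 m/s; Re = 6.887e+05; f → 0.01245
Converged (Δf/f < 1%). With the final f = 0.01245: V = √(2·420·0.28/(0.01245·50.1·650)) = 0.7618 m/s.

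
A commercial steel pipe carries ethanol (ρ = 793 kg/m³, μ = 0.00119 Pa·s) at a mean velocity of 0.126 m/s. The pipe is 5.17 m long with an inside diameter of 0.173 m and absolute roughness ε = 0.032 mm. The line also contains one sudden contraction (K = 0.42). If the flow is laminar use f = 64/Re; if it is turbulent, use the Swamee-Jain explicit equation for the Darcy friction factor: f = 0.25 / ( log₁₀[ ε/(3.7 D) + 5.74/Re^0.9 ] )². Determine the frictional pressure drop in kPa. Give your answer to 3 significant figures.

ΔP ≈ 0.00799 kPa

Reynolds number Re = ρVD/μ = 793 · 0.126 · 0.173 / 0.00119 = 1.453e+04.
Re > 4000 → turbulent. Relative roughness ε/D = 3.2e-05/0.173 = 0.000185. Swamee-Jain: f = 0.25/(log₁₀[0.000185/3.7 + 5.74/1.453e+04^0.9])² = 0.25/(log₁₀[5e-05 + 0.00103])² = 0.25/(-2.966)² = 0.02841.
Total minor-loss coefficient ΣK = 1·0.42 = 0.42.
ΔP = [f·L/D + ΣK]·(ρV²/2) = [0.02841·5.17/0.173 + 0.42]·(793·0.126²/2) = [0.849 + 0.42]·6.295 = 7.988 Pa.
ΔP = 7.988 Pa = 0.00799 kPa.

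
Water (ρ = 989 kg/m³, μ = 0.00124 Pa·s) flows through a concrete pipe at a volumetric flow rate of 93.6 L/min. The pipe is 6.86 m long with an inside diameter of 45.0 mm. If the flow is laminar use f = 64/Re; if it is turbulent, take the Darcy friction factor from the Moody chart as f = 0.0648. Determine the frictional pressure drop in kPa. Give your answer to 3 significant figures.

Q = 93.6 L/min = 93.6/60000 = 0.00156 m³/s.
Cross-sectional area A = πD²/4 = π(0.045)²/4 = 0.00159 m²; mean velocity V = Q/A = 0.00156/0.00159 = 0.9809 m/s.
Reynolds number Re = ρVD/μ = 989 · 0.9809 · 0.045 / 0.00124 = 3.52e+04.
Re > 4000 → turbulent; use the Moody-chart value f = 0.0648.
Darcy-Weisbach: ΔP = f(L/D)(ρV²/2) = 0.0648·(6.86/0.045)·(989·0.9809²/2) = 0.0648·152.4·475.8 = 4700 Pa.
ΔP = 4700 Pa = 4.70 kPa.

ΔP ≈ 4.70 kPa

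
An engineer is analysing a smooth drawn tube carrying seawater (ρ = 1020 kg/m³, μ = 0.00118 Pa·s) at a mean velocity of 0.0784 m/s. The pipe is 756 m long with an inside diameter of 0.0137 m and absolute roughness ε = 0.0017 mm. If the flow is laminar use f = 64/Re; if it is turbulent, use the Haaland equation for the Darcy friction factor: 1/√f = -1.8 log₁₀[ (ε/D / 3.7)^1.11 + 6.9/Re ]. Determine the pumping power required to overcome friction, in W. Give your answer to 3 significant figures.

P ≈ 0.138 W

Reynolds number Re = ρVD/μ = 1020 · 0.0784 · 0.0137 / 0.00118 = 928.4.
Re < 2300 → laminar flow, so f = 64/Re = 64/928.4 = 0.06893 (the turbulent correlation is not needed).
Darcy-Weisbach: ΔP = f(L/D)(ρV²/2) = 0.06893·(756/0.0137)·(1020·0.0784²/2) = 0.06893·5.518e+04·3.135 = 1.192e+04 Pa.
Q = V·A = 0.0784·0.0001474 = 1.156e-05 m³/s.
Pumping power P = QΔP = 1.156e-05·1.192e+04 = 0.1378 W = 0.138 W.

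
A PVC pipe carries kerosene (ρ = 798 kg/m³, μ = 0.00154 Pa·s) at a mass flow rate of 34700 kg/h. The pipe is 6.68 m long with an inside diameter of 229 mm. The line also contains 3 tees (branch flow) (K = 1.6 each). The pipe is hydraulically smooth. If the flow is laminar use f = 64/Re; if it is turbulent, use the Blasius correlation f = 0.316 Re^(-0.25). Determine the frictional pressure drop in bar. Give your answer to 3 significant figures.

ṁ = 34700 kg/h = 34700/3600 = 9.639 kg/s.
A = πD²/4 = π(0.229)²/4 = 0.04119 m²; mean velocity V = ṁ/(ρA) = 9.639/(798 · 0.04119) = 0.2933 m/s.
Reynolds number Re = ρVD/μ = 798 · 0.2933 · 0.229 / 0.00154 = 3.48e+04.
Re > 4000 → turbulent. Smooth-pipe (Blasius): f = 0.316 Re^(-0.25) = 0.316/(3.48e+04)^0.25 = 0.02314.
Total minor-loss coefficient ΣK = 3·1.6 = 4.8.
ΔP = [f·L/D + ΣK]·(ρV²/2) = [0.02314·6.68/0.229 + 4.8]·(798·0.2933²/2) = [0.6749 + 4.8]·34.32 = 187.9 Pa.
ΔP = 187.9 Pa = 0.00188 bar.

ΔP ≈ 0.00188 bar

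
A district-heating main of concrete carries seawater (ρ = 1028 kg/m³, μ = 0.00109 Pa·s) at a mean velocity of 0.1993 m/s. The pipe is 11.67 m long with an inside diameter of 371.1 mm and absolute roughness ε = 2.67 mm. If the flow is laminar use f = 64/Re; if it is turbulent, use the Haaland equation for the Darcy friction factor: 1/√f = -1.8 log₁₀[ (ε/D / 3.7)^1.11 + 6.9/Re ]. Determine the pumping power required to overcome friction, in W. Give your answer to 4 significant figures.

Reynolds number Re = ρVD/μ = 1028 · 0.1993 · 0.3711 / 0.00109 = 6.975e+04.
Re > 4000 → turbulent. Relative roughness ε/D = 0.00267/0.3711 = 0.00719. Haaland: 1/√f = -1.8 log₁₀[(0.00719/3.7)^1.11 + 6.9/6.975e+04] = -1.8 log₁₀[0.000979 + 9.89e-05] = 5.342, so f = 0.03505.
Darcy-Weisbach: ΔP = f(L/D)(ρV²/2) = 0.03505·(11.67/0.3711)·(1028·0.1993²/2) = 0.03505·31.45·20.42 = 22.5 Pa.
Q = V·A = 0.1993·0.1082 = 0.02156 m³/s.
Pumping power P = QΔP = 0.02156·22.5 = 0.48505 W = 0.4850 W.

P ≈ 0.4850 W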